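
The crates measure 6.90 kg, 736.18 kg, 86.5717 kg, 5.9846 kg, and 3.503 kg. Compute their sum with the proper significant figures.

839.14 kg

6.90 kg + 736.18 kg + 86.5717 kg + 5.9846 kg + 3.503 kg = 839.1393 kg.
Addition/subtraction keeps the fewest decimal places: 6.90 → 2 decimal places, 736.18 → 2 decimal places, 86.5717 → 4 decimal places, 5.9846 → 4 decimal places, 3.503 → 3 decimal places; limit is 2.
Rounded to 2 decimal places: 839.14 kg.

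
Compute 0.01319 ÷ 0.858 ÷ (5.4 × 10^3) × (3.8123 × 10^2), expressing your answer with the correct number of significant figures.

0.0011

0.01319 ÷ 0.858 ÷ (5.4 × 10^3) × (3.8123 × 10^2) = 0.00108530253389…
Multiplication/division keeps the fewest significant figures: 0.01319 → 4 s.f., 0.858 → 3 s.f., 5.4 × 10^3 → 2 s.f., 3.8123 × 10^2 → 5 s.f.; limit is 2.
Rounded to 2 significant figures: 0.0011.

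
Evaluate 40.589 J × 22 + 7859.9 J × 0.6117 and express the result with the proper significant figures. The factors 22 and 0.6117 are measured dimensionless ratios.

5.70 × 10³ J

40.589 × 22 = 892.958 → 8.9 × 10² J (2 s.f., last digit at the 10^1 place).
7859.9 × 0.6117 = 4807.90083 → 4808 J (4 s.f., last digit at the 10^0 place).
Sum: 5700.85883 J; keep the coarser place, 10^1.
Result: 5.70 × 10³ J.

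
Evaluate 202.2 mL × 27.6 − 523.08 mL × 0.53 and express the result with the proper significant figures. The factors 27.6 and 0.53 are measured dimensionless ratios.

5.30 × 10³ mL

202.2 × 27.6 = 5580.72 → 5.58 × 10³ mL (3 s.f., last digit at the 10^1 place).
523.08 × 0.53 = 277.2324 → 2.8 × 10² mL (2 s.f., last digit at the 10^1 place).
Difference: 5303.4876 mL; keep the coarser place, 10^1.
Result: 5.30 × 10³ mL.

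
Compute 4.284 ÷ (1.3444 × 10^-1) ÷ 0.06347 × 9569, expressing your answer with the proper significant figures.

4.284 ÷ (1.3444 × 10^-1) ÷ 0.06347 × 9569 = 4804177.16504…
Multiplication/division keeps the fewest significant figures: 4.284 → 4 s.f., 1.3444 × 10^-1 → 5 s.f., 0.06347 → 4 s.f., 9569 → 4 s.f.; limit is 4.
Rounded to 4 significant figures: 4.804 × 10^6.

4.804 × 10^6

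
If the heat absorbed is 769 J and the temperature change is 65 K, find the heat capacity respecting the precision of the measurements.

heat capacity = 769 J ÷ 65 K = 11.8307692308… J/K.
769 has 3 significant figures; 65 has 2.
Division/multiplication keeps the fewest: 2 significant figures.
Rounded: 12 J/K.

12 J/K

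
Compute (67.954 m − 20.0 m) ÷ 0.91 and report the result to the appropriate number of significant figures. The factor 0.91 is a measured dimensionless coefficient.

67.954 m − 20.0 m = 47.954 m; the difference is limited to 1 decimal place (3 s.f.).
Carrying full precision, 47.954 ÷ 0.91 = 52.6967032967… m; 0.91 has 2 s.f., so the result keeps min(3, 2) = 2 s.f.
Rounded to 2 significant figures: 53 m.

53 m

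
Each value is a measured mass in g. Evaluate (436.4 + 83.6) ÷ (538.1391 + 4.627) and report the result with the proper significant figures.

436.4 + 83.6 = 520.0, limited to 1 d.p. → 4 s.f.; 538.1391 + 4.627 = 542.7661, limited to 3 d.p. → 6 s.f.
Carrying full precision, 520.0 ÷ 542.7661 = 0.95805541282…; keep min(4, 6) = 4 s.f.
Rounded to 4 significant figures: 0.9581.

0.9581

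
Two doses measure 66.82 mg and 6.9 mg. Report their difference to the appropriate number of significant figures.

66.82 mg − 6.9 mg = 59.92 mg.
Addition/subtraction keeps the fewest decimal places: 66.82 → 2 decimal places, 6.9 → 1 decimal place; limit is 1.
Rounded to 1 decimal place: 59.9 mg.

59.9 mg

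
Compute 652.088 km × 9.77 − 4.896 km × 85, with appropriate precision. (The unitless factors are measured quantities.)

5.95 × 10³ km

652.088 × 9.77 = 6370.89976 → 6.37 × 10³ km (3 s.f., last digit at the 10^1 place).
4.896 × 85 = 416.16 → 4.2 × 10² km (2 s.f., last digit at the 10^1 place).
Difference: 5954.73976 km; keep the coarser place, 10^1.
Result: 5.95 × 10³ km.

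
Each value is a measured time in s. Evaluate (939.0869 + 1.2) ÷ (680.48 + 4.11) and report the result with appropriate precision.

939.0869 + 1.2 = 940.2869, limited to 1 d.p. → 4 s.f.; 680.48 + 4.11 = 684.59, limited to 2 d.p. → 5 s.f.
Carrying full precision, 940.2869 ÷ 684.59 = 1.37350370295…; keep min(4, 5) = 4 s.f.
Rounded to 4 significant figures: 1.374.

1.374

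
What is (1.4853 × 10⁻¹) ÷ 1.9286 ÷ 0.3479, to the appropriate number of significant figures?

(1.4853 × 10⁻¹) ÷ 1.9286 ÷ 0.3479 = 0.221369400981…
Multiplication/division keeps the fewest significant figures: 1.4853 × 10⁻¹ → 5 s.f., 1.9286 → 5 s.f., 0.3479 → 4 s.f.; limit is 4.
Rounded to 4 significant figures: 0.2214.

0.2214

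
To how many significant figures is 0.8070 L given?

0.8070: leading zeros are not significant; trailing zeros after a decimal point are significant; zeros between nonzero digits are significant.

4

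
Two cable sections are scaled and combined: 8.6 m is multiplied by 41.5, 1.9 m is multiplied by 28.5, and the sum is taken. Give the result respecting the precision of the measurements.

8.6 × 41.5 = 356.9 → 3.6 × 10² m (2 s.f., last digit at the 10^1 place).
1.9 × 28.5 = 54.15 → 54 m (2 s.f., last digit at the 10^0 place).
Sum: 411.05 m; keep the coarser place, 10^1.
Result: 4.1 × 10² m.

4.1 × 10² m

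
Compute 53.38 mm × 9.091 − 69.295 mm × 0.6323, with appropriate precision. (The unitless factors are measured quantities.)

53.38 × 9.091 = 485.27758 → 485.3 mm (4 s.f., last digit at the 10^-1 place).
69.295 × 0.6323 = 43.8152285 → 43.82 mm (4 s.f., last digit at the 10^-2 place).
Difference: 441.4623515 mm; keep the coarser place, 10^-1.
Result: 441.5 mm.

441.5 mm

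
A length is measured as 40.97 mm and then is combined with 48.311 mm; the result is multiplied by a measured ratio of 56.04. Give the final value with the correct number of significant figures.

5003 mm

40.97 mm + 48.311 mm = 89.281 mm; the sum is limited to 2 decimal places (4 s.f.).
Carrying full precision, 89.281 × 56.04 = 5003.30724 mm; 56.04 has 4 s.f., so the result keeps min(4, 4) = 4 s.f.
Rounded to 4 significant figures: 5003 mm.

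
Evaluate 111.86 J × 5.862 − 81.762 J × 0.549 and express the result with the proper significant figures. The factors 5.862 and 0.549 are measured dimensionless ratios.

111.86 × 5.862 = 655.72332 → 655.7 J (4 s.f., last digit at the 10^-1 place).
81.762 × 0.549 = 44.887338 → 44.9 J (3 s.f., last digit at the 10^-1 place).
Difference: 610.835982 J; keep the coarser place, 10^-1.
Result: 610.8 J.

610.8 J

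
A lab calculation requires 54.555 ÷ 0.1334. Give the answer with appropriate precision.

54.555 ÷ 0.1334 = 408.95802099…
Multiplication/division keeps the fewest significant figures: 54.555 → 5 s.f., 0.1334 → 4 s.f.; limit is 4.
Rounded to 4 significant figures: 409.0.

409.0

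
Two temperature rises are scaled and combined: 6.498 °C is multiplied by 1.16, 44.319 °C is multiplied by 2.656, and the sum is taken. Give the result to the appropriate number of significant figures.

6.498 × 1.16 = 7.53768 → 7.54 °C (3 s.f., last digit at the 10^-2 place).
44.319 × 2.656 = 117.711264 → 117.7 °C (4 s.f., last digit at the 10^-1 place).
Sum: 125.248944 °C; keep the coarser place, 10^-1.
Result: 125.2 °C.

125.2 °C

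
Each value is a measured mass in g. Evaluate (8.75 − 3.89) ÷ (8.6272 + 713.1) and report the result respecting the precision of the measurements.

8.75 − 3.89 = 4.86, limited to 2 d.p. → 3 s.f.; 8.6272 + 713.1 = 721.7272, limited to 1 d.p. → 4 s.f.
Carrying full precision, 4.86 ÷ 721.7272 = 0.00673384625105…; keep min(3, 4) = 3 s.f.
Rounded to 3 significant figures: 0.00673.

0.00673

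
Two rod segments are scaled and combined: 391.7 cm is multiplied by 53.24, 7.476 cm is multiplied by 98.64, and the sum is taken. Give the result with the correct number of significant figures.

2.159 × 10^4 cm

391.7 × 53.24 = 20854.108 → 2.085 × 10^4 cm (4 s.f., last digit at the 10^1 place).
7.476 × 98.64 = 737.43264 → 737.4 cm (4 s.f., last digit at the 10^-1 place).
Sum: 21591.54064 cm; keep the coarser place, 10^1.
Result: 2.159 × 10^4 cm.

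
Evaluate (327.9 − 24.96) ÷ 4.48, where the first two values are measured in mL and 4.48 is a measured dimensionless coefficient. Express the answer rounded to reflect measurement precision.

67.6 mL

327.9 mL − 24.96 mL = 302.94 mL; the difference is limited to 1 decimal place (4 s.f.).
Carrying full precision, 302.94 ÷ 4.48 = 67.6205357143… mL; 4.48 has 3 s.f., so the result keeps min(4, 3) = 3 s.f.
Rounded to 3 significant figures: 67.6 mL.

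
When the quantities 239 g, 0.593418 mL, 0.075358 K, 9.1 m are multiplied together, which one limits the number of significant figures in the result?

9.1 m

239 g → 3 s.f.; 0.593418 mL → 6 s.f.; 0.075358 K → 5 s.f.; 9.1 m → 2 s.f.
The fewest is 2 significant figures, from 9.1 m.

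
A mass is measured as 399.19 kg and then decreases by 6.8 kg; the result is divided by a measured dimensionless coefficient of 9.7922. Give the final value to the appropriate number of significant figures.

40.07 kg

399.19 kg − 6.8 kg = 392.39 kg; the difference is limited to 1 decimal place (4 s.f.).
Carrying full precision, 392.39 ÷ 9.7922 = 40.0716897122… kg; 9.7922 has 5 s.f., so the result keeps min(4, 5) = 4 s.f.
Rounded to 4 significant figures: 40.07 kg.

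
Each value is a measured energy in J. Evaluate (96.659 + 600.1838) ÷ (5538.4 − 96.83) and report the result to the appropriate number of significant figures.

96.659 + 600.1838 = 696.8428, limited to 3 d.p. → 6 s.f.; 5538.4 − 96.83 = 5441.57, limited to 1 d.p. → 5 s.f.
Carrying full precision, 696.8428 ÷ 5441.57 = 0.128059144695…; keep min(6, 5) = 5 s.f.
Rounded to 5 significant figures: 0.12806.

0.12806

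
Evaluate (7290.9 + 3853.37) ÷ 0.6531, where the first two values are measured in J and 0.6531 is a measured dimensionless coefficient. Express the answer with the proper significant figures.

7290.9 J + 3853.37 J = 11144.27 J; the sum is limited to 1 decimal place (6 s.f.).
Carrying full precision, 11144.27 ÷ 0.6531 = 17063.6502833… J; 0.6531 has 4 s.f., so the result keeps min(6, 4) = 4 s.f.
Rounded to 4 significant figures: 1.706 × 10^4 J.

1.706 × 10^4 J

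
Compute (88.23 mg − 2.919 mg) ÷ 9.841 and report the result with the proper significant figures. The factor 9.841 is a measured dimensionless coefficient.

88.23 mg − 2.919 mg = 85.311 mg; the difference is limited to 2 decimal places (4 s.f.).
Carrying full precision, 85.311 ÷ 9.841 = 8.66893608373… mg; 9.841 has 4 s.f., so the result keeps min(4, 4) = 4 s.f.
Rounded to 4 significant figures: 8.669 mg.

8.669 mg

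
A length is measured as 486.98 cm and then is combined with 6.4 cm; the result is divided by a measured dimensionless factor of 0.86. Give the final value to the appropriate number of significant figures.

486.98 cm + 6.4 cm = 493.38 cm; the sum is limited to 1 decimal place (4 s.f.).
Carrying full precision, 493.38 ÷ 0.86 = 573.697674419… cm; 0.86 has 2 s.f., so the result keeps min(4, 2) = 2 s.f.
Rounded to 2 significant figures: 5.7 × 10^2 cm.

5.7 × 10^2 cm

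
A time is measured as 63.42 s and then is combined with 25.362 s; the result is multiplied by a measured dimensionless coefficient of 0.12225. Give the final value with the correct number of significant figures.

10.85 s

63.42 s + 25.362 s = 88.782 s; the sum is limited to 2 decimal places (4 s.f.).
Carrying full precision, 88.782 × 0.12225 = 10.8535995 s; 0.12225 has 5 s.f., so the result keeps min(4, 5) = 4 s.f.
Rounded to 4 significant figures: 10.85 s.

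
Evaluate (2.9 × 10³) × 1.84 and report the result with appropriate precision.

(2.9 × 10³) × 1.84 = 5336
Multiplication/division keeps the fewest significant figures: 2.9 × 10³ → 2 s.f., 1.84 → 3 s.f.; limit is 2.
Rounded to 2 significant figures: 5.3 × 10³.

5.3 × 10³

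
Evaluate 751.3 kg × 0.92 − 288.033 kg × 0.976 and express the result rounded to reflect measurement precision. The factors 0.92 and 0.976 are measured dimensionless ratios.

751.3 × 0.92 = 691.196 → 6.9 × 10^2 kg (2 s.f., last digit at the 10^1 place).
288.033 × 0.976 = 281.120208 → 281 kg (3 s.f., last digit at the 10^0 place).
Difference: 410.075792 kg; keep the coarser place, 10^1.
Result: 4.1 × 10^2 kg.

4.1 × 10^2 kg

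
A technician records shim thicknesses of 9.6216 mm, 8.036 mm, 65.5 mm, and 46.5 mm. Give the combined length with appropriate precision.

9.6216 mm + 8.036 mm + 65.5 mm + 46.5 mm = 129.6576 mm.
Addition/subtraction keeps the fewest decimal places: 9.6216 → 4 decimal places, 8.036 → 3 decimal places, 65.5 → 1 decimal place, 46.5 → 1 decimal place; limit is 1.
Rounded to 1 decimal place: 129.7 mm.

129.7 mm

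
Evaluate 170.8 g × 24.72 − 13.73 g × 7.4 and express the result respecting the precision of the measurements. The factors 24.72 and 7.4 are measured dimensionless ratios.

4.12 × 10^3 g

170.8 × 24.72 = 4222.176 → 4222 g (4 s.f., last digit at the 10^0 place).
13.73 × 7.4 = 101.602 → 1.0 × 10^2 g (2 s.f., last digit at the 10^1 place).
Difference: 4120.574 g; keep the coarser place, 10^1.
Result: 4.12 × 10^3 g.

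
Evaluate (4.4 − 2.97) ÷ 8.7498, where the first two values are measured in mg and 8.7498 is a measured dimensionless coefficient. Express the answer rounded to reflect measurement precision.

1.6 × 10⁻¹ mg

4.4 mg − 2.97 mg = 1.43 mg; the difference is limited to 1 decimal place (2 s.f.).
Carrying full precision, 1.43 ÷ 8.7498 = 0.163432307024… mg; 8.7498 has 5 s.f., so the result keeps min(2, 5) = 2 s.f.
Rounded to 2 significant figures: 1.6 × 10⁻¹ mg.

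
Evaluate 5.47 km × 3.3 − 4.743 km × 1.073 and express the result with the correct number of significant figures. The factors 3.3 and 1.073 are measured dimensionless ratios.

13 km

5.47 × 3.3 = 18.051 → 18 km (2 s.f., last digit at the 10^0 place).
4.743 × 1.073 = 5.089239 → 5.089 km (4 s.f., last digit at the 10^-3 place).
Difference: 12.961761 km; keep the coarser place, 10^0.
Result: 13 km.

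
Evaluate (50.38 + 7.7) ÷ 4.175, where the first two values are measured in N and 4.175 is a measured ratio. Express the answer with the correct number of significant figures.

50.38 N + 7.7 N = 58.08 N; the sum is limited to 1 decimal place (3 s.f.).
Carrying full precision, 58.08 ÷ 4.175 = 13.9113772455… N; 4.175 has 4 s.f., so the result keeps min(3, 4) = 3 s.f.
Rounded to 3 significant figures: 13.9 N.

13.9 N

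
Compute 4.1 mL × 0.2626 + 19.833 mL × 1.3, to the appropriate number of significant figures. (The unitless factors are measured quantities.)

4.1 × 0.2626 = 1.07666 → 1.1 mL (2 s.f., last digit at the 10^-1 place).
19.833 × 1.3 = 25.7829 → 26 mL (2 s.f., last digit at the 10^0 place).
Sum: 26.85956 mL; keep the coarser place, 10^0.
Result: 27 mL.

27 mL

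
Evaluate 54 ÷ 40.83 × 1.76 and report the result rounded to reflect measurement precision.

2.3

54 ÷ 40.83 × 1.76 = 2.32770022043…
Multiplication/division keeps the fewest significant figures: 54 → 2 s.f., 40.83 → 4 s.f., 1.76 → 3 s.f.; limit is 2.
Rounded to 2 significant figures: 2.3.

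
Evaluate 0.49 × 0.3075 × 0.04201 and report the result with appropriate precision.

0.49 × 0.3075 × 0.04201 = 0.00632985675
Multiplication/division keeps the fewest significant figures: 0.49 → 2 s.f., 0.3075 → 4 s.f., 0.04201 → 4 s.f.; limit is 2.
Rounded to 2 significant figures: 0.0063.

0.0063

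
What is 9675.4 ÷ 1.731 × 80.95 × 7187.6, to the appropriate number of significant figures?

3.252 × 10^9

9675.4 ÷ 1.731 × 80.95 × 7187.6 = 3.25216531657 × 10^9…
Multiplication/division keeps the fewest significant figures: 9675.4 → 5 s.f., 1.731 → 4 s.f., 80.95 → 4 s.f., 7187.6 → 5 s.f.; limit is 4.
Rounded to 4 significant figures: 3.252 × 10^9.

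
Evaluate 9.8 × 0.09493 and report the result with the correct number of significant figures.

9.8 × 0.09493 = 0.930314
Multiplication/division keeps the fewest significant figures: 9.8 → 2 s.f., 0.09493 → 4 s.f.; limit is 2.
Rounded to 2 significant figures: 9.3 × 10^-1.

9.3 × 10^-1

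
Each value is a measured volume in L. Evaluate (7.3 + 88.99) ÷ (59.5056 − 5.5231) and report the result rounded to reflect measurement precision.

1.78

7.3 + 88.99 = 96.29, limited to 1 d.p. → 3 s.f.; 59.5056 − 5.5231 = 53.9825, limited to 4 d.p. → 6 s.f.
Carrying full precision, 96.29 ÷ 53.9825 = 1.78372620757…; keep min(3, 6) = 3 s.f.
Rounded to 3 significant figures: 1.78.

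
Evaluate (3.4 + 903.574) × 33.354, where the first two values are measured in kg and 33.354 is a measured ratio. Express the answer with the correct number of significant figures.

3.4 kg + 903.574 kg = 906.974 kg; the sum is limited to 1 decimal place (4 s.f.).
Carrying full precision, 906.974 × 33.354 = 30251.210796 kg; 33.354 has 5 s.f., so the result keeps min(4, 5) = 4 s.f.
Rounded to 4 significant figures: 3.025 × 10^4 kg.

3.025 × 10^4 kg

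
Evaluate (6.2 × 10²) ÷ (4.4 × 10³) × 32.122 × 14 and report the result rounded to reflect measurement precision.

63

(6.2 × 10²) ÷ (4.4 × 10³) × 32.122 × 14 = 63.3679454545…
Multiplication/division keeps the fewest significant figures: 6.2 × 10² → 2 s.f., 4.4 × 10³ → 2 s.f., 32.122 → 5 s.f., 14 → 2 s.f.; limit is 2.
Rounded to 2 significant figures: 63.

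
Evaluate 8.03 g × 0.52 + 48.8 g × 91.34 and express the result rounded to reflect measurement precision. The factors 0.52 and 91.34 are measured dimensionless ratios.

8.03 × 0.52 = 4.1756 → 4.2 g (2 s.f., last digit at the 10^-1 place).
48.8 × 91.34 = 4457.392 → 4.46 × 10^3 g (3 s.f., last digit at the 10^1 place).
Sum: 4461.5676 g; keep the coarser place, 10^1.
Result: 4.46 × 10^3 g.

4.46 × 10^3 g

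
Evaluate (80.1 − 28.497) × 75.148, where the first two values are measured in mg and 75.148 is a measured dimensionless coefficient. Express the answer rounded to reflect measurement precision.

3.88 × 10^3 mg

80.1 mg − 28.497 mg = 51.603 mg; the difference is limited to 1 decimal place (3 s.f.).
Carrying full precision, 51.603 × 75.148 = 3877.862244 mg; 75.148 has 5 s.f., so the result keeps min(3, 5) = 3 s.f.
Rounded to 3 significant figures: 3.88 × 10^3 mg.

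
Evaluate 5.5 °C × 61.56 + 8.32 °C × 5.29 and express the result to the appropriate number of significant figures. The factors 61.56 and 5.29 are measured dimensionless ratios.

5.5 × 61.56 = 338.58 → 3.4 × 10^2 °C (2 s.f., last digit at the 10^1 place).
8.32 × 5.29 = 44.0128 → 44.0 °C (3 s.f., last digit at the 10^-1 place).
Sum: 382.5928 °C; keep the coarser place, 10^1.
Result: 3.8 × 10^2 °C.

3.8 × 10^2 °C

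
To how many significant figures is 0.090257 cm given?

0.090257: leading zeros are not significant; zeros between nonzero digits are significant.

5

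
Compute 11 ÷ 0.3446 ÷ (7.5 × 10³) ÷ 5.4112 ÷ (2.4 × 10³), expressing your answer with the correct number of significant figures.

11 ÷ 0.3446 ÷ (7.5 × 10³) ÷ 5.4112 ÷ (2.4 × 10³) = 3.2772631974 × 10^-7…
Multiplication/division keeps the fewest significant figures: 11 → 2 s.f., 0.3446 → 4 s.f., 7.5 × 10³ → 2 s.f., 5.4112 → 5 s.f., 2.4 × 10³ → 2 s.f.; limit is 2.
Rounded to 2 significant figures: 3.3 × 10⁻⁷.

3.3 × 10⁻⁷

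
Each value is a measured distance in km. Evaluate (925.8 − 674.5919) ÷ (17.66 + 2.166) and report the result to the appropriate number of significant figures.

12.67

925.8 − 674.5919 = 251.2081, limited to 1 d.p. → 4 s.f.; 17.66 + 2.166 = 19.826, limited to 2 d.p. → 4 s.f.
Carrying full precision, 251.2081 ÷ 19.826 = 12.6706395642…; keep min(4, 4) = 4 s.f.
Rounded to 4 significant figures: 12.67.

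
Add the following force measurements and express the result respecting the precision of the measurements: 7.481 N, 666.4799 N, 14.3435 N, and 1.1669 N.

689.471 N

7.481 N + 666.4799 N + 14.3435 N + 1.1669 N = 689.4713 N.
Addition/subtraction keeps the fewest decimal places: 7.481 → 3 decimal places, 666.4799 → 4 decimal places, 14.3435 → 4 decimal places, 1.1669 → 4 decimal places; limit is 3.
Rounded to 3 decimal places: 689.471 N.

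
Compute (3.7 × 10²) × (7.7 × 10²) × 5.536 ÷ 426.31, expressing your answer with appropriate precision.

3.7 × 10³

(3.7 × 10²) × (7.7 × 10²) × 5.536 ÷ 426.31 = 3699.67019305…
Multiplication/division keeps the fewest significant figures: 3.7 × 10² → 2 s.f., 7.7 × 10² → 2 s.f., 5.536 → 4 s.f., 426.31 → 5 s.f.; limit is 2.
Rounded to 2 significant figures: 3.7 × 10³.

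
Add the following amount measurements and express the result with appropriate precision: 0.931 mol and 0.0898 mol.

0.931 mol + 0.0898 mol = 1.0208 mol.
Addition/subtraction keeps the fewest decimal places: 0.931 → 3 decimal places, 0.0898 → 4 decimal places; limit is 3.
Rounded to 3 decimal places: 1.021 mol.

1.021 mol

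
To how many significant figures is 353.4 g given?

353.4: every digit is nonzero and significant.

4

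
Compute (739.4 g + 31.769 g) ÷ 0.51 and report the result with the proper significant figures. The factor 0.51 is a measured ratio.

1.5 × 10³ g

739.4 g + 31.769 g = 771.169 g; the sum is limited to 1 decimal place (4 s.f.).
Carrying full precision, 771.169 ÷ 0.51 = 1512.09607843… g; 0.51 has 2 s.f., so the result keeps min(4, 2) = 2 s.f.
Rounded to 2 significant figures: 1.5 × 10³ g.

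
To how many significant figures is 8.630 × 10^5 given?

8.630 × 10^5: in scientific notation every digit of the coefficient is significant.

4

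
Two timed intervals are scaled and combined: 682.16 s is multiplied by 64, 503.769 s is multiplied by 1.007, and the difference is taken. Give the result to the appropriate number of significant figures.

4.3 × 10⁴ s

682.16 × 64 = 43658.24 → 4.4 × 10⁴ s (2 s.f., last digit at the 10^3 place).
503.769 × 1.007 = 507.295383 → 507.3 s (4 s.f., last digit at the 10^-1 place).
Difference: 43150.944617 s; keep the coarser place, 10^3.
Result: 4.3 × 10⁴ s.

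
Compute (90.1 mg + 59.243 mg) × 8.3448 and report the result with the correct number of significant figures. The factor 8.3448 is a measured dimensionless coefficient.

90.1 mg + 59.243 mg = 149.343 mg; the sum is limited to 1 decimal place (4 s.f.).
Carrying full precision, 149.343 × 8.3448 = 1246.2374664 mg; 8.3448 has 5 s.f., so the result keeps min(4, 5) = 4 s.f.
Rounded to 4 significant figures: 1246 mg.

1246 mg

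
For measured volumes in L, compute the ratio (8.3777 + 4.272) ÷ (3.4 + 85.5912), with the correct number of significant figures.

8.3777 + 4.272 = 12.6497, limited to 3 d.p. → 5 s.f.; 3.4 + 85.5912 = 88.9912, limited to 1 d.p. → 3 s.f.
Carrying full precision, 12.6497 ÷ 88.9912 = 0.142145515512…; keep min(5, 3) = 3 s.f.
Rounded to 3 significant figures: 0.142.

0.142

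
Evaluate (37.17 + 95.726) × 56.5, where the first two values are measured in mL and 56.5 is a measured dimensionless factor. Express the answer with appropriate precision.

37.17 mL + 95.726 mL = 132.896 mL; the sum is limited to 2 decimal places (5 s.f.).
Carrying full precision, 132.896 × 56.5 = 7508.624 mL; 56.5 has 3 s.f., so the result keeps min(5, 3) = 3 s.f.
Rounded to 3 significant figures: 7.51 × 10³ mL.

7.51 × 10³ mL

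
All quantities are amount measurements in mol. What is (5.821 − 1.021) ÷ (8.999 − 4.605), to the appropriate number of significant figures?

1.092

5.821 − 1.021 = 4.800, limited to 3 d.p. → 4 s.f.; 8.999 − 4.605 = 4.394, limited to 3 d.p. → 4 s.f.
Carrying full precision, 4.800 ÷ 4.394 = 1.09239872553…; keep min(4, 4) = 4 s.f.
Rounded to 4 significant figures: 1.092.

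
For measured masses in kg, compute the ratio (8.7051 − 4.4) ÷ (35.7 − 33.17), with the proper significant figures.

1.7

8.7051 − 4.4 = 4.3051, limited to 1 d.p. → 2 s.f.; 35.7 − 33.17 = 2.53, limited to 1 d.p. → 2 s.f.
Carrying full precision, 4.3051 ÷ 2.53 = 1.70162055336…; keep min(2, 2) = 2 s.f.
Rounded to 2 significant figures: 1.7.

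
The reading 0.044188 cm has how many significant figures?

0.044188: leading zeros are not significant.

5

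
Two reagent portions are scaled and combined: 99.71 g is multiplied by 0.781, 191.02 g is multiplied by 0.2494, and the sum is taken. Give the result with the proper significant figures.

125.5 g

99.71 × 0.781 = 77.87351 → 77.9 g (3 s.f., last digit at the 10^-1 place).
191.02 × 0.2494 = 47.640388 → 47.64 g (4 s.f., last digit at the 10^-2 place).
Sum: 125.513898 g; keep the coarser place, 10^-1.
Result: 125.5 g.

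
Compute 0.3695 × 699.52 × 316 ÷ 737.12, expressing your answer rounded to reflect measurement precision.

0.3695 × 699.52 × 316 ÷ 737.12 = 110.806048188…
Multiplication/division keeps the fewest significant figures: 0.3695 → 4 s.f., 699.52 → 5 s.f., 316 → 3 s.f., 737.12 → 5 s.f.; limit is 3.
Rounded to 3 significant figures: 1.11 × 10^2.

1.11 × 10^2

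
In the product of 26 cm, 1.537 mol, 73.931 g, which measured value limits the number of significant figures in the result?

26 cm

26 cm → 2 s.f.; 1.537 mol → 4 s.f.; 73.931 g → 5 s.f.
The fewest is 2 significant figures, from 26 cm.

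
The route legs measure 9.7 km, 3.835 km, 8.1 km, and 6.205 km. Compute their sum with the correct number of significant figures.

9.7 km + 3.835 km + 8.1 km + 6.205 km = 27.840 km.
Addition/subtraction keeps the fewest decimal places: 9.7 → 1 decimal place, 3.835 → 3 decimal places, 8.1 → 1 decimal place, 6.205 → 3 decimal places; limit is 1.
Rounded to 1 decimal place: 27.8 km.

27.8 km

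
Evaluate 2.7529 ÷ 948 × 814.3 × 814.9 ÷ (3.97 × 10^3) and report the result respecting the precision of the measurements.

0.485

2.7529 ÷ 948 × 814.3 × 814.9 ÷ (3.97 × 10^3) = 0.485378286623…
Multiplication/division keeps the fewest significant figures: 2.7529 → 5 s.f., 948 → 3 s.f., 814.3 → 4 s.f., 814.9 → 4 s.f., 3.97 × 10^3 → 3 s.f.; limit is 3.
Rounded to 3 significant figures: 0.485.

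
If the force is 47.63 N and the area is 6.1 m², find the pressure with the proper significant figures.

pressure = 47.63 N ÷ 6.1 m² = 7.80819672131… Pa.
47.63 has 4 significant figures; 6.1 has 2.
Division/multiplication keeps the fewest: 2 significant figures.
Rounded: 7.8 Pa.

7.8 Pa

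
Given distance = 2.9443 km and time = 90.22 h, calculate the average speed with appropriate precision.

0.03263 km/h

average speed = 2.9443 km ÷ 90.22 h = 0.0326346708047… km/h.
2.9443 has 5 significant figures; 90.22 has 4.
Division/multiplication keeps the fewest: 4 significant figures.
Rounded: 0.03263 km/h.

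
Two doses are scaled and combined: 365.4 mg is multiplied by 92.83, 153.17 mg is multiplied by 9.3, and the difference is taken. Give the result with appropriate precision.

365.4 × 92.83 = 33920.082 → 3.392 × 10^4 mg (4 s.f., last digit at the 10^1 place).
153.17 × 9.3 = 1424.481 → 1.4 × 10^3 mg (2 s.f., last digit at the 10^2 place).
Difference: 32495.601 mg; keep the coarser place, 10^2.
Result: 3.25 × 10^4 mg.

3.25 × 10^4 mg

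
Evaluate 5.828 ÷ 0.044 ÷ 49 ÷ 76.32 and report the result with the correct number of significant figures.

5.828 ÷ 0.044 ÷ 49 ÷ 76.32 = 0.0354186843405…
Multiplication/division keeps the fewest significant figures: 5.828 → 4 s.f., 0.044 → 2 s.f., 49 → 2 s.f., 76.32 → 4 s.f.; limit is 2.
Rounded to 2 significant figures: 0.035.

0.035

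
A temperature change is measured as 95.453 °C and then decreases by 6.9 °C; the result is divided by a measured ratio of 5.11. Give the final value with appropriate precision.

17.3 °C

95.453 °C − 6.9 °C = 88.553 °C; the difference is limited to 1 decimal place (3 s.f.).
Carrying full precision, 88.553 ÷ 5.11 = 17.3293542074… °C; 5.11 has 3 s.f., so the result keeps min(3, 3) = 3 s.f.
Rounded to 3 significant figures: 17.3 °C.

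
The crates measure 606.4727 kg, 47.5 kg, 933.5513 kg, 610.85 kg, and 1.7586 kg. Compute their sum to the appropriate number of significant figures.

606.4727 kg + 47.5 kg + 933.5513 kg + 610.85 kg + 1.7586 kg = 2200.1326 kg.
Addition/subtraction keeps the fewest decimal places: 606.4727 → 4 decimal places, 47.5 → 1 decimal place, 933.5513 → 4 decimal places, 610.85 → 2 decimal places, 1.7586 → 4 decimal places; limit is 1.
Rounded to 1 decimal place: 2200.1 kg.

2200.1 kg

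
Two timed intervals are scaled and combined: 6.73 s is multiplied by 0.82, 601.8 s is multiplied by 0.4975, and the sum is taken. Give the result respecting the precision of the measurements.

6.73 × 0.82 = 5.5186 → 5.5 s (2 s.f., last digit at the 10^-1 place).
601.8 × 0.4975 = 299.3955 → 299.4 s (4 s.f., last digit at the 10^-1 place).
Sum: 304.9141 s; keep the coarser place, 10^-1.
Result: 304.9 s.

304.9 s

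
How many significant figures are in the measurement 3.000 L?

3.000: trailing zeros after a decimal point are significant.

4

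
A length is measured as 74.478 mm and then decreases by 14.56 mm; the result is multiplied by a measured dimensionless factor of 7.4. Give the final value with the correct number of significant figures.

4.4 × 10^2 mm

74.478 mm − 14.56 mm = 59.918 mm; the difference is limited to 2 decimal places (4 s.f.).
Carrying full precision, 59.918 × 7.4 = 443.3932 mm; 7.4 has 2 s.f., so the result keeps min(4, 2) = 2 s.f.
Rounded to 2 significant figures: 4.4 × 10^2 mm.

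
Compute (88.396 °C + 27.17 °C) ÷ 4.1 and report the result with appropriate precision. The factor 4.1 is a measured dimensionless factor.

28 °C

88.396 °C + 27.17 °C = 115.566 °C; the sum is limited to 2 decimal places (5 s.f.).
Carrying full precision, 115.566 ÷ 4.1 = 28.1868292683… °C; 4.1 has 2 s.f., so the result keeps min(5, 2) = 2 s.f.
Rounded to 2 significant figures: 28 °C.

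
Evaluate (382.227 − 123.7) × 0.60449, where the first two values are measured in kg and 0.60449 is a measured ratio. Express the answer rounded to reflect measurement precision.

382.227 kg − 123.7 kg = 258.527 kg; the difference is limited to 1 decimal place (4 s.f.).
Carrying full precision, 258.527 × 0.60449 = 156.27698623 kg; 0.60449 has 5 s.f., so the result keeps min(4, 5) = 4 s.f.
Rounded to 4 significant figures: 156.3 kg.

156.3 kg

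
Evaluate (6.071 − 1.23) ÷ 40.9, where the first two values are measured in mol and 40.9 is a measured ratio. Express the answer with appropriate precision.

0.118 mol

6.071 mol − 1.23 mol = 4.841 mol; the difference is limited to 2 decimal places (3 s.f.).
Carrying full precision, 4.841 ÷ 40.9 = 0.118361858191… mol; 40.9 has 3 s.f., so the result keeps min(3, 3) = 3 s.f.
Rounded to 3 significant figures: 0.118 mol.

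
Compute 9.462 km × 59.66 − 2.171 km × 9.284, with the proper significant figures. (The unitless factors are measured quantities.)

544.3 km

9.462 × 59.66 = 564.50292 → 564.5 km (4 s.f., last digit at the 10^-1 place).
2.171 × 9.284 = 20.155564 → 20.16 km (4 s.f., last digit at the 10^-2 place).
Difference: 544.347356 km; keep the coarser place, 10^-1.
Result: 544.3 km.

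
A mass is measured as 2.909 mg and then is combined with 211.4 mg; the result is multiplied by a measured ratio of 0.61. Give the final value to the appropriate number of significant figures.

1.3 × 10² mg

2.909 mg + 211.4 mg = 214.309 mg; the sum is limited to 1 decimal place (4 s.f.).
Carrying full precision, 214.309 × 0.61 = 130.72849 mg; 0.61 has 2 s.f., so the result keeps min(4, 2) = 2 s.f.
Rounded to 2 significant figures: 1.3 × 10² mg.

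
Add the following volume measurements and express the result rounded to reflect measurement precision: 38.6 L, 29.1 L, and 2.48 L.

70.2 L

38.6 L + 29.1 L + 2.48 L = 70.18 L.
Addition/subtraction keeps the fewest decimal places: 38.6 → 1 decimal place, 29.1 → 1 decimal place, 2.48 → 2 decimal places; limit is 1.
Rounded to 1 decimal place: 70.2 L.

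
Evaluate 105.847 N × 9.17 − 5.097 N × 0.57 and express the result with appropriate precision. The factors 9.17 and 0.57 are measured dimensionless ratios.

105.847 × 9.17 = 970.61699 → 971 N (3 s.f., last digit at the 10^0 place).
5.097 × 0.57 = 2.90529 → 2.9 N (2 s.f., last digit at the 10^-1 place).
Difference: 967.7117 N; keep the coarser place, 10^0.
Result: 968 N.

968 N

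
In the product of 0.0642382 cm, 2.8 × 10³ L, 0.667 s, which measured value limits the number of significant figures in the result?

0.0642382 cm → 6 s.f.; 2.8 × 10³ L → 2 s.f.; 0.667 s → 3 s.f.
The fewest is 2 significant figures, from 2.8 × 10³ L.

2.8 × 10³ L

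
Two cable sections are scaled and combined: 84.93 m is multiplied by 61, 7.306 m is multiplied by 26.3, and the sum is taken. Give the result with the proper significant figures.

84.93 × 61 = 5180.73 → 5.2 × 10^3 m (2 s.f., last digit at the 10^2 place).
7.306 × 26.3 = 192.1478 → 1.92 × 10^2 m (3 s.f., last digit at the 10^0 place).
Sum: 5372.8778 m; keep the coarser place, 10^2.
Result: 5.4 × 10^3 m.

5.4 × 10^3 m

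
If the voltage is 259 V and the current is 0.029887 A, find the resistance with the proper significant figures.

resistance = 259 V ÷ 0.029887 A = 8665.97517315… Ω.
259 has 3 significant figures; 0.029887 has 5.
Division/multiplication keeps the fewest: 3 significant figures.
Rounded: 8.67 × 10³ Ω.

8.67 × 10³ Ω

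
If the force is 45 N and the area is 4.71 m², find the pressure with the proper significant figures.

pressure = 45 N ÷ 4.71 m² = 9.55414012739… Pa.
45 has 2 significant figures; 4.71 has 3.
Division/multiplication keeps the fewest: 2 significant figures.
Rounded: 9.6 Pa.

9.6 Pa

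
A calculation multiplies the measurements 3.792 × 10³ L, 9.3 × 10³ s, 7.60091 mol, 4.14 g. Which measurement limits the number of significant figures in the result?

9.3 × 10³ s

3.792 × 10³ L → 4 s.f.; 9.3 × 10³ s → 2 s.f.; 7.60091 mol → 6 s.f.; 4.14 g → 3 s.f.
The fewest is 2 significant figures, from 9.3 × 10³ s.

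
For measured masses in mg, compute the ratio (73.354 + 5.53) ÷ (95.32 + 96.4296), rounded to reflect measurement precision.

73.354 + 5.53 = 78.884, limited to 2 d.p. → 4 s.f.; 95.32 + 96.4296 = 191.7496, limited to 2 d.p. → 5 s.f.
Carrying full precision, 78.884 ÷ 191.7496 = 0.41139068869…; keep min(4, 5) = 4 s.f.
Rounded to 4 significant figures: 0.4114.

0.4114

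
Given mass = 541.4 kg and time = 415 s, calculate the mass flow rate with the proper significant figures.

1.30 kg/s

mass flow rate = 541.4 kg ÷ 415 s = 1.30457831325… kg/s.
541.4 has 4 significant figures; 415 has 3.
Division/multiplication keeps the fewest: 3 significant figures.
Rounded: 1.30 kg/s.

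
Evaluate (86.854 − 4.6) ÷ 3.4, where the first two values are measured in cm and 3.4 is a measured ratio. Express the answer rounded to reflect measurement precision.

86.854 cm − 4.6 cm = 82.254 cm; the difference is limited to 1 decimal place (3 s.f.).
Carrying full precision, 82.254 ÷ 3.4 = 24.1923529412… cm; 3.4 has 2 s.f., so the result keeps min(3, 2) = 2 s.f.
Rounded to 2 significant figures: 24 cm.

24 cm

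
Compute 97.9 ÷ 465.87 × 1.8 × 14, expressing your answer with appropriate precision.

5.3

97.9 ÷ 465.87 × 1.8 × 14 = 5.29564041471…
Multiplication/division keeps the fewest significant figures: 97.9 → 3 s.f., 465.87 → 5 s.f., 1.8 → 2 s.f., 14 → 2 s.f.; limit is 2.
Rounded to 2 significant figures: 5.3.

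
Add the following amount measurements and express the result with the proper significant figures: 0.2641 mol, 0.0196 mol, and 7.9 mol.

0.2641 mol + 0.0196 mol + 7.9 mol = 8.1837 mol.
Addition/subtraction keeps the fewest decimal places: 0.2641 → 4 decimal places, 0.0196 → 4 decimal places, 7.9 → 1 decimal place; limit is 1.
Rounded to 1 decimal place: 8.2 mol.

8.2 mol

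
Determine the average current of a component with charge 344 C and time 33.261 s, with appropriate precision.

average current = 344 C ÷ 33.261 s = 10.3424431015… A.
344 has 3 significant figures; 33.261 has 5.
Division/multiplication keeps the fewest: 3 significant figures.
Rounded: 10.3 A.

10.3 A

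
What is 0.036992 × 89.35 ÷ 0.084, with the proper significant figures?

0.036992 × 89.35 ÷ 0.084 = 39.3480380952…
Multiplication/division keeps the fewest significant figures: 0.036992 → 5 s.f., 89.35 → 4 s.f., 0.084 → 2 s.f.; limit is 2.
Rounded to 2 significant figures: 39.

39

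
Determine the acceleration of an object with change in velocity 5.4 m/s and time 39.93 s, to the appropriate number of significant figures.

acceleration = 5.4 m/s ÷ 39.93 s = 0.135236664162… m/s².
5.4 has 2 significant figures; 39.93 has 4.
Division/multiplication keeps the fewest: 2 significant figures.
Rounded: 0.14 m/s².

0.14 m/s²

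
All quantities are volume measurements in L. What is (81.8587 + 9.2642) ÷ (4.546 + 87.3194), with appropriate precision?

0.99192

81.8587 + 9.2642 = 91.1229, limited to 4 d.p. → 6 s.f.; 4.546 + 87.3194 = 91.8654, limited to 3 d.p. → 5 s.f.
Carrying full precision, 91.1229 ÷ 91.8654 = 0.991917522811…; keep min(6, 5) = 5 s.f.
Rounded to 5 significant figures: 0.99192.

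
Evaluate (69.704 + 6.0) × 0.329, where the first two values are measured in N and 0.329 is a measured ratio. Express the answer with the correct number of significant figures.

69.704 N + 6.0 N = 75.704 N; the sum is limited to 1 decimal place (3 s.f.).
Carrying full precision, 75.704 × 0.329 = 24.906616 N; 0.329 has 3 s.f., so the result keeps min(3, 3) = 3 s.f.
Rounded to 3 significant figures: 24.9 N.

24.9 N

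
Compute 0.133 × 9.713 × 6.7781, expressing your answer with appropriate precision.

0.133 × 9.713 × 6.7781 = 8.7561461449
Multiplication/division keeps the fewest significant figures: 0.133 → 3 s.f., 9.713 → 4 s.f., 6.7781 → 5 s.f.; limit is 3.
Rounded to 3 significant figures: 8.76.

8.76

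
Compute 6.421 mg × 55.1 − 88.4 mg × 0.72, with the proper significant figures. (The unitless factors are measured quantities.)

2.90 × 10² mg

6.421 × 55.1 = 353.7971 → 354 mg (3 s.f., last digit at the 10^0 place).
88.4 × 0.72 = 63.648 → 64 mg (2 s.f., last digit at the 10^0 place).
Difference: 290.1491 mg; keep the coarser place, 10^0.
Result: 2.90 × 10² mg.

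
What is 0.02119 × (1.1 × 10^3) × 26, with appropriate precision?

6.1 × 10^2

0.02119 × (1.1 × 10^3) × 26 = 606.034
Multiplication/division keeps the fewest significant figures: 0.02119 → 4 s.f., 1.1 × 10^3 → 2 s.f., 26 → 2 s.f.; limit is 2.
Rounded to 2 significant figures: 6.1 × 10^2.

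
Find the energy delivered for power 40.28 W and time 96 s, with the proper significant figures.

energy delivered = 40.28 W × 96 s = 3866.88 J.
40.28 has 4 significant figures; 96 has 2.
Division/multiplication keeps the fewest: 2 significant figures.
Rounded: 3.9 × 10^3 J.

3.9 × 10^3 J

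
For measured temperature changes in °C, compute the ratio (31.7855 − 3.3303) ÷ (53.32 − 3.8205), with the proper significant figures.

0.5749

31.7855 − 3.3303 = 28.4552, limited to 4 d.p. → 6 s.f.; 53.32 − 3.8205 = 49.4995, limited to 2 d.p. → 4 s.f.
Carrying full precision, 28.4552 ÷ 49.4995 = 0.574858331902…; keep min(6, 4) = 4 s.f.
Rounded to 4 significant figures: 0.5749.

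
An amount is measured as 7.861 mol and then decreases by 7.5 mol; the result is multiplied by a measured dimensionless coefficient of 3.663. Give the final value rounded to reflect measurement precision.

7.861 mol − 7.5 mol = 0.361 mol; the difference is limited to 1 decimal place (1 s.f.).
Carrying full precision, 0.361 × 3.663 = 1.322343 mol; 3.663 has 4 s.f., so the result keeps min(1, 4) = 1 s.f.
Rounded to 1 significant figure: 1 mol.

1 mol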